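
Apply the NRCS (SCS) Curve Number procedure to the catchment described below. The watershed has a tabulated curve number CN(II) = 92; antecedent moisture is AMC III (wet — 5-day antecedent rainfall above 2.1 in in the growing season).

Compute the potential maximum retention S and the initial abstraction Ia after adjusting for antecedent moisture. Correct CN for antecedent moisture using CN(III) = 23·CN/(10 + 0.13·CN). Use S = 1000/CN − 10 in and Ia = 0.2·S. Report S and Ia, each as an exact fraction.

S = 200/529 in ≈ 0.378 in; Ia = 40/529 in ≈ 0.076 in

CN(III) from CN(II)=92: (23·92)/(10 + 0.13·92) = 52900/549 ≈ 96.357
Max retention: S = 1000/(52900/549) − 10 = 200/529 in (≈ 0.378 in)
Ia = 0.2·(200/529) = 40/529 in ≈ 0.076 in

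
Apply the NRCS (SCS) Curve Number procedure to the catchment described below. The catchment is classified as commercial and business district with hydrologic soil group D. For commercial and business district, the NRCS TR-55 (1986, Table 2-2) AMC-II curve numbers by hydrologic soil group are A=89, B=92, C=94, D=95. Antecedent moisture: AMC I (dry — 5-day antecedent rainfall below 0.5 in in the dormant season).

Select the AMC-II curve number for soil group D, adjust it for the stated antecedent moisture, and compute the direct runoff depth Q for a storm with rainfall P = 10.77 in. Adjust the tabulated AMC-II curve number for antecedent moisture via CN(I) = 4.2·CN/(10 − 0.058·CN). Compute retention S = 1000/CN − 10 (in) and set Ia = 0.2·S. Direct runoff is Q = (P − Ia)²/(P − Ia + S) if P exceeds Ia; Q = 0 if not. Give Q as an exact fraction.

Q = 176167396729/18741947700 in ≈ 9.400 in

NRCS table: commercial and business district, soil group D → CN(II) = 95
Dry (AMC I): CN(I) = 4.2·95/(10 − 0.058·95) = 399/(449/100) = 39900/449 ≈ 88.864
S = 1000/(39900/449) − 10 = 500/399 in ≈ 1.253 in
Ia = 0.2·(500/399) = 100/399 in ≈ 0.251 in
Excess rainfall: 10.770 − 0.251 = 10.519 in; P > Ia so Q > 0
Runoff Q = (P−Ia)²/(P−Ia+S) = (10.519)²/(10.519+1.253) = 176167396729/18741947700 ≈ 9.400 in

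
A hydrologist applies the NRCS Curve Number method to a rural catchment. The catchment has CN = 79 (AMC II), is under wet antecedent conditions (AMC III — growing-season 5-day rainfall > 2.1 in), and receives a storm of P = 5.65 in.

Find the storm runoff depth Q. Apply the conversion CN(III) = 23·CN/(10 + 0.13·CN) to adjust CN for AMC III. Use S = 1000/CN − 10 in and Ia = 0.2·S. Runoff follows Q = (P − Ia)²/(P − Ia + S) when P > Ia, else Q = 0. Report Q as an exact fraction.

Q = 38777880241/8682389140 in ≈ 4.466 in

CN(III) from CN(II)=79: (23·79)/(10 + 0.13·79) = 181700/2027 ≈ 89.640
Max retention: S = 1000/(181700/2027) − 10 = 2100/1817 in (≈ 1.156 in)
Ia = 0.2S: 0.2·1.156 = 0.231 in (exactly 420/1817)
Excess rainfall: 5.650 − 0.231 = 5.419 in; P > Ia so Q > 0
Q: (196921/36340)² ÷ (238921/36340) = 38777880241/8682389140 in (≈ 4.466 in)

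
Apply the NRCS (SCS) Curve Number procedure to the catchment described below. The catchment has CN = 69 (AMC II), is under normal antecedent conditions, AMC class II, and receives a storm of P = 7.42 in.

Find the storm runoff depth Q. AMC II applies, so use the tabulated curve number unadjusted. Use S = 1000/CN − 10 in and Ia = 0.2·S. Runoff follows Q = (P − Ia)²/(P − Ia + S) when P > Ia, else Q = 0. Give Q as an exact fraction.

Q = 506205001/131096550 in ≈ 3.861 in

Average conditions: CN = 69 (no AMC adjustment).
S = 1000/69 − 10 = 310/69 in ≈ 4.493 in
Ia = 0.2·(310/69) = 62/69 in ≈ 0.899 in
P − Ia = 7.420 − 0.899 = 22499/3450 ≈ 6.521 in (> 0, runoff occurs)
Runoff Q = (P−Ia)²/(P−Ia+S) = (6.521)²/(6.521+4.493) = 506205001/131096550 ≈ 3.861 in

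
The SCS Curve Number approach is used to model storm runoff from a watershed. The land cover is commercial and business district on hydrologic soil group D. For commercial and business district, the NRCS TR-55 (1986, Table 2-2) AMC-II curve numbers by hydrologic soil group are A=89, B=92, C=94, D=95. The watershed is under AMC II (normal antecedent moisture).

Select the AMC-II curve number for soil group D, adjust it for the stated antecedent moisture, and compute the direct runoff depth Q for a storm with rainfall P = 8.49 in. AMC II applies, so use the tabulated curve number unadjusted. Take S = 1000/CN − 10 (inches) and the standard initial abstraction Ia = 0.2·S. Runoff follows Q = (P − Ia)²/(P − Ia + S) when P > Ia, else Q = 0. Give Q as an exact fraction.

Q = 253796761/32168900 in ≈ 7.890 in

NRCS table: commercial and business district, soil group D → CN(II) = 95
Average conditions: CN = 95 (no AMC adjustment).
S = 1000/95 − 10 = 10/19 in ≈ 0.526 in
Ia = 0.2·(10/19) = 2/19 in ≈ 0.105 in
Excess rainfall: 8.490 − 0.105 = 8.385 in; P > Ia so Q > 0
Runoff Q = (P−Ia)²/(P−Ia+S) = (8.385)²/(8.385+0.526) = 253796761/32168900 ≈ 7.890 in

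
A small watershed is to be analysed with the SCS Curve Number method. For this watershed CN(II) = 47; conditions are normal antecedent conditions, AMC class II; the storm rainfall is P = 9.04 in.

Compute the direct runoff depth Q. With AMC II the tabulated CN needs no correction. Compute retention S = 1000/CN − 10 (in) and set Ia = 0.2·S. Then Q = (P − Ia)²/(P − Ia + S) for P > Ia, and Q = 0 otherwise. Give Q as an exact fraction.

Average conditions: CN = 47 (no AMC adjustment).
Retention S: 1000/CN − 10 with CN=47.000 → S = 530/47 ≈ 11.277 in
Ia = 0.2S: 0.2·11.277 = 2.255 in (exactly 106/47)
P − Ia = 9.040 − 2.255 = 7972/1175 ≈ 6.785 in (> 0, runoff occurs)
Q = (7972/1175)²/((7972/1175) + 530/47) = (63552784/1380625)/(21222/1175) = 31776392/12467925 in ≈ 2.549 in

Q = 31776392/12467925 in ≈ 2.549 in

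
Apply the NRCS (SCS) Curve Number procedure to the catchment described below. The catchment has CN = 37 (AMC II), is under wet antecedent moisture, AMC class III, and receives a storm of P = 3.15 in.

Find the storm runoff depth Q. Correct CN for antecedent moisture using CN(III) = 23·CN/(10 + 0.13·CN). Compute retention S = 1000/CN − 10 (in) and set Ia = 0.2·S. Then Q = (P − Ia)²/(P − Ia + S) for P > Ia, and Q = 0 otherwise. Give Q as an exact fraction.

Adjust CN=37 to AMC III: 23·37/(10 + 0.13·37) → 851 ÷ (1481/100) = 85100/1481 ≈ 57.461
Max retention: S = 1000/(85100/1481) − 10 = 6300/851 in (≈ 7.403 in)
Ia = 0.2·(6300/851) = 1260/851 in ≈ 1.481 in
Since P=3.150 > Ia=1.481: effective rainfall P−Ia = 28413/17020 in
Q: (28413/17020)² ÷ (154413/17020) = 4271421/13905340 in (≈ 0.307 in)

Q = 4271421/13905340 in ≈ 0.307 in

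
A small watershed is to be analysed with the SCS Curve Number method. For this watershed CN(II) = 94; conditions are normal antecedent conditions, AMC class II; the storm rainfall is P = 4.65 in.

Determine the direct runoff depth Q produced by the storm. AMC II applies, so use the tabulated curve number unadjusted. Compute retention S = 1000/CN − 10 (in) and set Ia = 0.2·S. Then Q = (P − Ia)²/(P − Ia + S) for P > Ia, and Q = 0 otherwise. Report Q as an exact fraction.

Q = 2007889/506660 in ≈ 3.963 in

Average conditions: CN = 94 (no AMC adjustment).
Max retention: S = 1000/94 − 10 = 30/47 in (≈ 0.638 in)
Ia = 0.2S: 0.2·0.638 = 0.128 in (exactly 6/47)
Since P=4.650 > Ia=0.128: effective rainfall P−Ia = 4251/940 in
Runoff Q = (P−Ia)²/(P−Ia+S) = (4.522)²/(4.522+0.638) = 2007889/506660 ≈ 3.963 in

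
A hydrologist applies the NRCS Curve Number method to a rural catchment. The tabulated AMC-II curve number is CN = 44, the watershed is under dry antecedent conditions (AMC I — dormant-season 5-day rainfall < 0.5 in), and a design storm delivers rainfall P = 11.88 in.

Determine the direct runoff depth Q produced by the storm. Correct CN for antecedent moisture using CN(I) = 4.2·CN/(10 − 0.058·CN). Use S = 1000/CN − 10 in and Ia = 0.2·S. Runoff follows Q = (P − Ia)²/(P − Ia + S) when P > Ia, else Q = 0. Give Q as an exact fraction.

Q = 23049601/24585825 in ≈ 0.938 in

CN(I) from CN(II)=44: (4.2·44)/(10 − 0.058·44) = 3300/133 ≈ 24.812
S = 1000/(3300/133) − 10 = 1000/33 in ≈ 30.303 in
Ia = 0.2·(1000/33) = 200/33 in ≈ 6.061 in
P − Ia = 11.880 − 6.061 = 4801/825 ≈ 5.819 in (> 0, runoff occurs)
Runoff Q = (P−Ia)²/(P−Ia+S) = (5.819)²/(5.819+30.303) = 23049601/24585825 ≈ 0.938 in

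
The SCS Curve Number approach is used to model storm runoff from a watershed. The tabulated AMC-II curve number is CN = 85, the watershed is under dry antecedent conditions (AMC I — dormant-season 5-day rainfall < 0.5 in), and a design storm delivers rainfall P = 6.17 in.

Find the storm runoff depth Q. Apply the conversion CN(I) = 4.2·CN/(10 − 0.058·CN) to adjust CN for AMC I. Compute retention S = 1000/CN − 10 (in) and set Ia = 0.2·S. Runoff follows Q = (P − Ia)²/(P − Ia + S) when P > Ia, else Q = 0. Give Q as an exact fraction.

Q = 4022476929/1349733700 in ≈ 2.980 in

Adjust CN=85 to AMC I: 4.2·85/(10 − 0.058·85) → 357 ÷ (507/100) = 11900/169 ≈ 70.414
Retention S: 1000/CN − 10 with CN=70.414 → S = 500/119 ≈ 4.202 in
Ia = 0.2·(500/119) = 100/119 in ≈ 0.840 in
Excess rainfall: 6.170 − 0.840 = 5.330 in; P > Ia so Q > 0
Q: (63423/11900)² ÷ (113423/11900) = 4022476929/1349733700 in (≈ 2.980 in)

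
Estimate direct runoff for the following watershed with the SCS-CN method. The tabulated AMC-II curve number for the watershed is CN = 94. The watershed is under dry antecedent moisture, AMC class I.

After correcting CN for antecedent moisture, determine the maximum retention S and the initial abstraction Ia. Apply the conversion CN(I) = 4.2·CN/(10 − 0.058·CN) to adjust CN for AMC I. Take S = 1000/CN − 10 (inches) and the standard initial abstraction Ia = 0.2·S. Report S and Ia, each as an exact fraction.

Dry (AMC I): CN(I) = 4.2·94/(10 − 0.058·94) = (1974/5)/(1137/250) = 32900/379 ≈ 86.807
Retention S: 1000/CN − 10 with CN=86.807 → S = 500/329 ≈ 1.520 in
Ia = 0.2·(500/329) = 100/329 in ≈ 0.304 in

S = 500/329 in ≈ 1.520 in; Ia = 100/329 in ≈ 0.304 in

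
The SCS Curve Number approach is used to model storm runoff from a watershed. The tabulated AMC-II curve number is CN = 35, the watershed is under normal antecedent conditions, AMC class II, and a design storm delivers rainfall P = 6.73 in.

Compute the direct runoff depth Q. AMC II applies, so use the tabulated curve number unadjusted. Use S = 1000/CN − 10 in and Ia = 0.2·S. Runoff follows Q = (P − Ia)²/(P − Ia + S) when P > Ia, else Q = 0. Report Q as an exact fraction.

Q = 4456321/10577700 in ≈ 0.421 in

AMC II — tabulated CN = 35 applies directly.
Retention S: 1000/CN − 10 with CN=35.000 → S = 130/7 ≈ 18.571 in
Ia = 0.2·(130/7) = 26/7 in ≈ 3.714 in
Excess rainfall: 6.730 − 3.714 = 3.016 in; P > Ia so Q > 0
Q: (2111/700)² ÷ (15111/700) = 4456321/10577700 in (≈ 0.421 in)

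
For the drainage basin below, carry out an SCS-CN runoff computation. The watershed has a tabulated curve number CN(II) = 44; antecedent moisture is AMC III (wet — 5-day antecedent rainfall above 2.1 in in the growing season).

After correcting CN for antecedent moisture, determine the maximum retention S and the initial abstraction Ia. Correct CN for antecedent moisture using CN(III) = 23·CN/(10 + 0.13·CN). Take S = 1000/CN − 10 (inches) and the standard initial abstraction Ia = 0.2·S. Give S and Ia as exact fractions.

S = 1400/253 in ≈ 5.534 in; Ia = 280/253 in ≈ 1.107 in

Wet (AMC III): CN(III) = 23·44/(10 + 0.13·44) = 1012/(393/25) = 25300/393 ≈ 64.377
S = 1000/(25300/393) − 10 = 1400/253 in ≈ 5.534 in
Ia = 0.2S: 0.2·5.534 = 1.107 in (exactly 280/253)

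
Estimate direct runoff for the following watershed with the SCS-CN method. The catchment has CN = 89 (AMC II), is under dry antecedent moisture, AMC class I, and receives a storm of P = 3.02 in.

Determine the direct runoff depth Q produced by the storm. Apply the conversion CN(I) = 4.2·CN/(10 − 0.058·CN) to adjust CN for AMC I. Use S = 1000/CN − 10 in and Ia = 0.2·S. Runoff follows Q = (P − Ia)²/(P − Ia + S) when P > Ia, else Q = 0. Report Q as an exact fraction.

Q = 51628473961/46932365550 in ≈ 1.100 in

Adjust CN=89 to AMC I: 4.2·89/(10 − 0.058·89) → (1869/5) ÷ (2419/500) = 186900/2419 ≈ 77.263
Retention S: 1000/CN − 10 with CN=77.263 → S = 5500/1869 ≈ 2.943 in
Ia = 0.2·(5500/1869) = 1100/1869 in ≈ 0.589 in
Excess rainfall: 3.020 − 0.589 = 2.431 in; P > Ia so Q > 0
Runoff Q = (P−Ia)²/(P−Ia+S) = (2.431)²/(2.431+2.943) = 51628473961/46932365550 ≈ 1.100 in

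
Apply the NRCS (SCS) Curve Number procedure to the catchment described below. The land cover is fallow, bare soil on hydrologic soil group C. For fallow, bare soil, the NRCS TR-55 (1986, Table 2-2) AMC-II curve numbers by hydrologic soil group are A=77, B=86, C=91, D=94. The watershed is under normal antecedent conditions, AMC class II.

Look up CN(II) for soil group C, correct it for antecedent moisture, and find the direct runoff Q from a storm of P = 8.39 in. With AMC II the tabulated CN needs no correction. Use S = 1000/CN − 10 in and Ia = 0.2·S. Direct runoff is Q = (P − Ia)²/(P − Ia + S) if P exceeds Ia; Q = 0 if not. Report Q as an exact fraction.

NRCS table: fallow, bare soil, soil group C → CN(II) = 91
CN(II) = 91; AMC II needs no correction.
S = 1000/91 − 10 = 90/91 in ≈ 0.989 in
Ia = 0.2S: 0.2·0.989 = 0.198 in (exactly 18/91)
Since P=8.390 > Ia=0.198: effective rainfall P−Ia = 74549/9100 in
Q: (74549/9100)² ÷ (83549/9100) = 5557553401/760295900 in (≈ 7.310 in)

Q = 5557553401/760295900 in ≈ 7.310 in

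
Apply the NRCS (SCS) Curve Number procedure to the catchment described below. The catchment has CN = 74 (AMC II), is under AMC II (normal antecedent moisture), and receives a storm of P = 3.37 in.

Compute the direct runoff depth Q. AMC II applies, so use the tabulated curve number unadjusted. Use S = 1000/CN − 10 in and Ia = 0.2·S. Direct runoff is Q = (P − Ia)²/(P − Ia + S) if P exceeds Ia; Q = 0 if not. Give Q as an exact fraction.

Q = 97397161/84615300 in ≈ 1.151 in

CN(II) = 74; AMC II needs no correction.
Retention S: 1000/CN − 10 with CN=74.000 → S = 130/37 ≈ 3.514 in
Ia = 0.2·(130/37) = 26/37 in ≈ 0.703 in
Excess rainfall: 3.370 − 0.703 = 2.667 in; P > Ia so Q > 0
Runoff Q = (P−Ia)²/(P−Ia+S) = (2.667)²/(2.667+3.514) = 97397161/84615300 ≈ 1.151 in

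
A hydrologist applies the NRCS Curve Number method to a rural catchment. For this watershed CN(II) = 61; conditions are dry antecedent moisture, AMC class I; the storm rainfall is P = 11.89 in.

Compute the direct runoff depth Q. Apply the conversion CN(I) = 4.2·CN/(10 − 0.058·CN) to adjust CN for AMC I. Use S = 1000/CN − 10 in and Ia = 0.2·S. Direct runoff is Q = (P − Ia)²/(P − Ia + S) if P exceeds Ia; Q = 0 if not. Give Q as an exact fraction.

Adjust CN=61 to AMC I: 4.2·61/(10 − 0.058·61) → (1281/5) ÷ (3231/500) = 42700/1077 ≈ 39.647
S = 1000/(42700/1077) − 10 = 6500/427 in ≈ 15.222 in
Ia = 0.2S: 0.2·15.222 = 3.044 in (exactly 1300/427)
Since P=11.890 > Ia=3.044: effective rainfall P−Ia = 377703/42700 in
Runoff Q = (P−Ia)²/(P−Ia+S) = (8.846)²/(8.846+15.222) = 142659556209/43882918100 ≈ 3.251 in

Q = 142659556209/43882918100 in ≈ 3.251 in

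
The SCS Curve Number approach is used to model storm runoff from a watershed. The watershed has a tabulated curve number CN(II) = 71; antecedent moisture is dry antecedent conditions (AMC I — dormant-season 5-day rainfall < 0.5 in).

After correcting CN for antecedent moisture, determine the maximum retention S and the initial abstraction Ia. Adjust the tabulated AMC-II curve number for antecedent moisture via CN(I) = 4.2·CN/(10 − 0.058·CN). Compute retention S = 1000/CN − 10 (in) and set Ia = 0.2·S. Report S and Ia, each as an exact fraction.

Adjust CN=71 to AMC I: 4.2·71/(10 − 0.058·71) → (1491/5) ÷ (2941/500) = 149100/2941 ≈ 50.697
Retention S: 1000/CN − 10 with CN=50.697 → S = 14500/1491 ≈ 9.725 in
Ia = 0.2·(14500/1491) = 2900/1491 in ≈ 1.945 in

S = 14500/1491 in ≈ 9.725 in; Ia = 2900/1491 in ≈ 1.945 in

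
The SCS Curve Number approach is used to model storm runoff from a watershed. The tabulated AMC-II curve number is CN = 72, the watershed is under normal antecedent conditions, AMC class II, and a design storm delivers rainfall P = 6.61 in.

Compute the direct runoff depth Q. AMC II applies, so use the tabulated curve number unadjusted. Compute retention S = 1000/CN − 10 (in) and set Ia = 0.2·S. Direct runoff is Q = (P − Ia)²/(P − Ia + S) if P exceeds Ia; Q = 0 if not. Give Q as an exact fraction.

Q = 27552001/7874100 in ≈ 3.499 in

Average conditions: CN = 72 (no AMC adjustment).
S = 1000/72 − 10 = 35/9 in ≈ 3.889 in
Ia = 0.2S: 0.2·3.889 = 0.778 in (exactly 7/9)
Excess rainfall: 6.610 − 0.778 = 5.832 in; P > Ia so Q > 0
Runoff Q = (P−Ia)²/(P−Ia+S) = (5.832)²/(5.832+3.889) = 27552001/7874100 ≈ 3.499 in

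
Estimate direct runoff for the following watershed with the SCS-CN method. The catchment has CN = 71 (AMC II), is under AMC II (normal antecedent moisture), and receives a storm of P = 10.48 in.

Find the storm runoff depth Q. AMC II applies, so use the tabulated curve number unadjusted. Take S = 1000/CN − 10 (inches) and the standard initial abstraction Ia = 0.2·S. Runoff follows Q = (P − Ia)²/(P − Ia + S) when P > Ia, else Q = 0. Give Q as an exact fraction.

Q = 147095552/21656775 in ≈ 6.792 in

AMC II — tabulated CN = 71 applies directly.
S = 1000/71 − 10 = 290/71 in ≈ 4.085 in
Ia = 0.2·(290/71) = 58/71 in ≈ 0.817 in
P − Ia = 10.480 − 0.817 = 17152/1775 ≈ 9.663 in (> 0, runoff occurs)
Runoff Q = (P−Ia)²/(P−Ia+S) = (9.663)²/(9.663+4.085) = 147095552/21656775 ≈ 6.792 in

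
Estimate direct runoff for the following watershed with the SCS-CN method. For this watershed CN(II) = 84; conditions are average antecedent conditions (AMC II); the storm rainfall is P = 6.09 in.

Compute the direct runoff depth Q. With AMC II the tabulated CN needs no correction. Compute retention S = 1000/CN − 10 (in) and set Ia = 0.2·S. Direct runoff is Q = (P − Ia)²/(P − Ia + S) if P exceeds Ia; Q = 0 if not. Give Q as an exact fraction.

Q = 143736121/33576900 in ≈ 4.281 in

Average conditions: CN = 84 (no AMC adjustment).
S = 1000/84 − 10 = 40/21 in ≈ 1.905 in
Initial abstraction Ia = S/5 = (40/21)/5 = 8/21 ≈ 0.381 in
Excess rainfall: 6.090 − 0.381 = 5.709 in; P > Ia so Q > 0
Q: (11989/2100)² ÷ (15989/2100) = 143736121/33576900 in (≈ 4.281 in)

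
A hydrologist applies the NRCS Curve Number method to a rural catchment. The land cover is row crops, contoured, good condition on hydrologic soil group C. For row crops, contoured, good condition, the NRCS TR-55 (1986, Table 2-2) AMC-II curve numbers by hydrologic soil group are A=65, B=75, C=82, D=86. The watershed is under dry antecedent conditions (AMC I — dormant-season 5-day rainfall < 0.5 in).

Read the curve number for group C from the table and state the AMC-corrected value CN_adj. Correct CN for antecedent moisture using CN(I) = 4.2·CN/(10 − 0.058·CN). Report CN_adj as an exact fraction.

NRCS table: row crops, contoured, good condition, soil group C → CN(II) = 82
Dry (AMC I): CN(I) = 4.2·82/(10 − 0.058·82) = (1722/5)/(1311/250) = 28700/437 ≈ 65.675

CN_adj = 28700/437 ≈ 65.675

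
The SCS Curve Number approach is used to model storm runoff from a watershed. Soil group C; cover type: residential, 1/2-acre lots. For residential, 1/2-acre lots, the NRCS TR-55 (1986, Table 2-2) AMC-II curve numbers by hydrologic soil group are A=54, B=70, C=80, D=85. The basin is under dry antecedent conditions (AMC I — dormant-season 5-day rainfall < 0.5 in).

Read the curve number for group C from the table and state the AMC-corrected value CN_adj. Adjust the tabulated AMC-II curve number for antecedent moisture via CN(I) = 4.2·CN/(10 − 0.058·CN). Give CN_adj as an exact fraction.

CN_adj = 4200/67 ≈ 62.687

NRCS table: residential, 1/2-acre lots, soil group C → CN(II) = 80
Dry (AMC I): CN(I) = 4.2·80/(10 − 0.058·80) = 336/(134/25) = 4200/67 ≈ 62.687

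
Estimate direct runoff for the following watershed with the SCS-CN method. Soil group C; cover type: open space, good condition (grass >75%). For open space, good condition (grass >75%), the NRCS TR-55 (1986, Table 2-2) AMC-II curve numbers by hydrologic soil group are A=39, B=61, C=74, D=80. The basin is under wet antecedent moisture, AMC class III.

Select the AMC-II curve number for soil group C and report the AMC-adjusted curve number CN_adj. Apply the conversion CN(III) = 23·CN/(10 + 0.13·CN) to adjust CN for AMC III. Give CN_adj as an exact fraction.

NRCS table: open space, good condition (grass >75%), soil group C → CN(II) = 74
CN(III) from CN(II)=74: (23·74)/(10 + 0.13·74) = 85100/981 ≈ 86.748

CN_adj = 85100/981 ≈ 86.748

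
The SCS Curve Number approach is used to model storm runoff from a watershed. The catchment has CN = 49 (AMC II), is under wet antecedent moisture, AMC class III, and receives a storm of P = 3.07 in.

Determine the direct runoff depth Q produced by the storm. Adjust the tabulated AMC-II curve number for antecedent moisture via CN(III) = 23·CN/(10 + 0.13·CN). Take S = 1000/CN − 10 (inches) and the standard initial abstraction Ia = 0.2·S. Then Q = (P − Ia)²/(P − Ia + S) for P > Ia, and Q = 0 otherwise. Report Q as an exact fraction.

Wet (AMC III): CN(III) = 23·49/(10 + 0.13·49) = 1127/(1637/100) = 112700/1637 ≈ 68.845
S = 1000/(112700/1637) − 10 = 5100/1127 in ≈ 4.525 in
Initial abstraction Ia = S/5 = (5100/1127)/5 = 1020/1127 ≈ 0.905 in
Since P=3.070 > Ia=0.905: effective rainfall P−Ia = 243989/112700 in
Q: (243989/112700)² ÷ (753989/112700) = 59530632121/84974560300 in (≈ 0.701 in)

Q = 59530632121/84974560300 in ≈ 0.701 in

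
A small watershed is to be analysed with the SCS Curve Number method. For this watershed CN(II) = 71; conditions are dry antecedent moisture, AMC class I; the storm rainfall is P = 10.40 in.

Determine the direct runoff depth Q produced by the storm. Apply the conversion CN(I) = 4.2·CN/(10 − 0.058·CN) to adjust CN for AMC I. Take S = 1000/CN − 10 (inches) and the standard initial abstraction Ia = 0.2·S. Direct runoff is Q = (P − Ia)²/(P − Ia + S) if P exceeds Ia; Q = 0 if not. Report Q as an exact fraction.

CN(I) from CN(II)=71: (4.2·71)/(10 − 0.058·71) = 149100/2941 ≈ 50.697
Max retention: S = 1000/(149100/2941) − 10 = 14500/1491 in (≈ 9.725 in)
Ia = 0.2S: 0.2·9.725 = 1.945 in (exactly 2900/1491)
Since P=10.400 > Ia=1.945: effective rainfall P−Ia = 63032/7455 in
Q: (63032/7455)² ÷ (135532/7455) = 993258256/252597765 in (≈ 3.932 in)

Q = 993258256/252597765 in ≈ 3.932 in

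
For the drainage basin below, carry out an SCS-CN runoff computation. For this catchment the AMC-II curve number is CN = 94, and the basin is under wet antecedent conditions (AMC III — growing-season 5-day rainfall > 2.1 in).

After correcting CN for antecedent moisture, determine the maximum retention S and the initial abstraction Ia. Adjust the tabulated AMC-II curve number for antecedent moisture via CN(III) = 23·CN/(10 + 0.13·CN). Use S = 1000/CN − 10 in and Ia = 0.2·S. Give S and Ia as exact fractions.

Adjust CN=94 to AMC III: 23·94/(10 + 0.13·94) → 2162 ÷ (1111/50) = 108100/1111 ≈ 97.300
Retention S: 1000/CN − 10 with CN=97.300 → S = 300/1081 ≈ 0.278 in
Ia = 0.2S: 0.2·0.278 = 0.056 in (exactly 60/1081)

S = 300/1081 in ≈ 0.278 in; Ia = 60/1081 in ≈ 0.056 in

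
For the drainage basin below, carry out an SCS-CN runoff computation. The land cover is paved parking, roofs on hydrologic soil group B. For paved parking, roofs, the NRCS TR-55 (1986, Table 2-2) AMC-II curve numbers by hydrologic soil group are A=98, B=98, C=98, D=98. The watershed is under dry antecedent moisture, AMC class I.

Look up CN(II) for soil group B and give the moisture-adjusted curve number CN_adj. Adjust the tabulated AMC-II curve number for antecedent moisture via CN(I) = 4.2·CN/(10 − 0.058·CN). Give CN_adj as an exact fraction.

NRCS table: paved parking, roofs, soil group B → CN(II) = 98
CN(I) from CN(II)=98: (4.2·98)/(10 − 0.058·98) = 102900/1079 ≈ 95.366

CN_adj = 102900/1079 ≈ 95.366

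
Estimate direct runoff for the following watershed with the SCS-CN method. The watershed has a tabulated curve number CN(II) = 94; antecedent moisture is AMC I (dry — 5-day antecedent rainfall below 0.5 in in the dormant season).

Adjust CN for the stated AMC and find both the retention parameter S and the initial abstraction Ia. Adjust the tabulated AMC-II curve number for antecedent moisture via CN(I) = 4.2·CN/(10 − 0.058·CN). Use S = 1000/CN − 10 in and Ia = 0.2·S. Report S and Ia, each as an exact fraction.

CN(I) from CN(II)=94: (4.2·94)/(10 − 0.058·94) = 32900/379 ≈ 86.807
S = 1000/(32900/379) − 10 = 500/329 in ≈ 1.520 in
Ia = 0.2·(500/329) = 100/329 in ≈ 0.304 in

S = 500/329 in ≈ 1.520 in; Ia = 100/329 in ≈ 0.304 in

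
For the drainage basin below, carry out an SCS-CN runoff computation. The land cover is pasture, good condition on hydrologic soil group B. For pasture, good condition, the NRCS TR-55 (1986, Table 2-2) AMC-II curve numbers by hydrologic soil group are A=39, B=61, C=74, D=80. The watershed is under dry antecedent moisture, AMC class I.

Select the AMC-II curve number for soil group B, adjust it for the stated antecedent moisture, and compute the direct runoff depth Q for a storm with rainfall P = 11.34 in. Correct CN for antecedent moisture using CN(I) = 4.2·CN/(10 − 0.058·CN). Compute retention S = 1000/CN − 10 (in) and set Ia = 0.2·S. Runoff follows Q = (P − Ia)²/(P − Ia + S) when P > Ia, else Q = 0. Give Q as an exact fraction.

NRCS table: pasture, good condition, soil group B → CN(II) = 61
Dry (AMC I): CN(I) = 4.2·61/(10 − 0.058·61) = (1281/5)/(3231/500) = 42700/1077 ≈ 39.647
Max retention: S = 1000/(42700/1077) − 10 = 6500/427 in (≈ 15.222 in)
Initial abstraction Ia = S/5 = (6500/427)/5 = 1300/427 ≈ 3.044 in
P − Ia = 11.340 − 3.044 = 177109/21350 ≈ 8.296 in (> 0, runoff occurs)
Runoff Q = (P−Ia)²/(P−Ia+S) = (8.296)²/(8.296+15.222) = 31367597881/10720027150 ≈ 2.926 in

Q = 31367597881/10720027150 in ≈ 2.926 in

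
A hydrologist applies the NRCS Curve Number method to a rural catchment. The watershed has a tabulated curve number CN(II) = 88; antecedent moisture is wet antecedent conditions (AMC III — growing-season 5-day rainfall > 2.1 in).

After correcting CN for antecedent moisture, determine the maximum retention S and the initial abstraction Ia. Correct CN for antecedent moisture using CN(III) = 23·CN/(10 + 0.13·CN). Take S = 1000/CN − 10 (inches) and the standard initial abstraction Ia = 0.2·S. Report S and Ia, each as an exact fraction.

S = 150/253 in ≈ 0.593 in; Ia = 30/253 in ≈ 0.119 in

CN(III) from CN(II)=88: (23·88)/(10 + 0.13·88) = 6325/67 ≈ 94.403
Retention S: 1000/CN − 10 with CN=94.403 → S = 150/253 ≈ 0.593 in
Ia = 0.2S: 0.2·0.593 = 0.119 in (exactly 30/253)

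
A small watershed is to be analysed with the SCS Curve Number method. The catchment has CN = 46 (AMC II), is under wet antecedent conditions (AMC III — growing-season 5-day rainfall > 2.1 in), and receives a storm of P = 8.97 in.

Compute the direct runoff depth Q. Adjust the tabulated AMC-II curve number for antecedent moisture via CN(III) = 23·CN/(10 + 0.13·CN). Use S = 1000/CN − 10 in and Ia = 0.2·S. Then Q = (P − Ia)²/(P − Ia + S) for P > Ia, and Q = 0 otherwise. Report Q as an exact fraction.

Wet (AMC III): CN(III) = 23·46/(10 + 0.13·46) = 1058/(799/50) = 52900/799 ≈ 66.208
Retention S: 1000/CN − 10 with CN=66.208 → S = 2700/529 ≈ 5.104 in
Ia = 0.2·(2700/529) = 540/529 in ≈ 1.021 in
P − Ia = 8.970 − 1.021 = 420513/52900 ≈ 7.949 in (> 0, runoff occurs)
Q: (420513/52900)² ÷ (690513/52900) = 58943727723/12176045900 in (≈ 4.841 in)

Q = 58943727723/12176045900 in ≈ 4.841 in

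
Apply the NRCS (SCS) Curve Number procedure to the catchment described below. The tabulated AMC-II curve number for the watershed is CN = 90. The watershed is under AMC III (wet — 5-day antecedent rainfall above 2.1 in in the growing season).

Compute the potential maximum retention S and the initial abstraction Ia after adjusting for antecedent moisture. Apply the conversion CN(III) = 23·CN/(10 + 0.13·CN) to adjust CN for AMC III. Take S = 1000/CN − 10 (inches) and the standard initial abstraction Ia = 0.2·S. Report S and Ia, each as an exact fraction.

S = 100/207 in ≈ 0.483 in; Ia = 20/207 in ≈ 0.097 in

Adjust CN=90 to AMC III: 23·90/(10 + 0.13·90) → 2070 ÷ (217/10) = 20700/217 ≈ 95.392
S = 1000/(20700/217) − 10 = 100/207 in ≈ 0.483 in
Initial abstraction Ia = S/5 = (100/207)/5 = 20/207 ≈ 0.097 in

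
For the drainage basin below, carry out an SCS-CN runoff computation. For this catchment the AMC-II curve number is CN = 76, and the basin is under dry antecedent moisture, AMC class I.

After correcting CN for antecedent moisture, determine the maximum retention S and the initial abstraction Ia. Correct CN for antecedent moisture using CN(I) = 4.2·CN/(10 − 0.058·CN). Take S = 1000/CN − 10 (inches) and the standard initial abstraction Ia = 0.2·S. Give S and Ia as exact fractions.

S = 1000/133 in ≈ 7.519 in; Ia = 200/133 in ≈ 1.504 in

Adjust CN=76 to AMC I: 4.2·76/(10 − 0.058·76) → (1596/5) ÷ (699/125) = 13300/233 ≈ 57.082
S = 1000/(13300/233) − 10 = 1000/133 in ≈ 7.519 in
Ia = 0.2S: 0.2·7.519 = 1.504 in (exactly 200/133)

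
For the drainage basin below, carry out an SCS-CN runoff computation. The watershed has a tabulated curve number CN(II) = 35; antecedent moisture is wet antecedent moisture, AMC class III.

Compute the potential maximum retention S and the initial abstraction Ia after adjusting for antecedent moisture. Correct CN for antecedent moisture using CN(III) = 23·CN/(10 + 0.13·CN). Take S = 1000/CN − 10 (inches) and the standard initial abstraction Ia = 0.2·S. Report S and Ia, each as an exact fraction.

S = 1300/161 in ≈ 8.075 in; Ia = 260/161 in ≈ 1.615 in

Wet (AMC III): CN(III) = 23·35/(10 + 0.13·35) = 805/(291/20) = 16100/291 ≈ 55.326
Max retention: S = 1000/(16100/291) − 10 = 1300/161 in (≈ 8.075 in)
Ia = 0.2·(1300/161) = 260/161 in ≈ 1.615 in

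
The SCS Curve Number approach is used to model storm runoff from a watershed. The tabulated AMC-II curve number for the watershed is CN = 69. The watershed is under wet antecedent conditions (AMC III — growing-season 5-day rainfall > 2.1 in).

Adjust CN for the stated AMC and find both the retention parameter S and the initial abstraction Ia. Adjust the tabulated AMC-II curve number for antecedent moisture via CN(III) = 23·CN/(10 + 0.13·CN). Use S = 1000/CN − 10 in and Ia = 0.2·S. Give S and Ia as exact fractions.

CN(III) from CN(II)=69: (23·69)/(10 + 0.13·69) = 158700/1897 ≈ 83.658
Retention S: 1000/CN − 10 with CN=83.658 → S = 3100/1587 ≈ 1.953 in
Initial abstraction Ia = S/5 = (3100/1587)/5 = 620/1587 ≈ 0.391 in

S = 3100/1587 in ≈ 1.953 in; Ia = 620/1587 in ≈ 0.391 in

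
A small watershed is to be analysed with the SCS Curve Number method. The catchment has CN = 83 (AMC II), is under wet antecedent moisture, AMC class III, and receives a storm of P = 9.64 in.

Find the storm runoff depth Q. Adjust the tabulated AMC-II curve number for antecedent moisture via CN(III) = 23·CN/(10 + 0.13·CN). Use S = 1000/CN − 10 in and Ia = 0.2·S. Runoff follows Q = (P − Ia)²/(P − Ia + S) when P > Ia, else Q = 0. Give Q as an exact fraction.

Q = 203914561761/23579443025 in ≈ 8.648 in

Adjust CN=83 to AMC III: 23·83/(10 + 0.13·83) → 1909 ÷ (2079/100) = 190900/2079 ≈ 91.823
S = 1000/(190900/2079) − 10 = 1700/1909 in ≈ 0.891 in
Ia = 0.2·(1700/1909) = 340/1909 in ≈ 0.178 in
P − Ia = 9.640 − 0.178 = 451569/47725 ≈ 9.462 in (> 0, runoff occurs)
Q: (451569/47725)² ÷ (494069/47725) = 203914561761/23579443025 in (≈ 8.648 in)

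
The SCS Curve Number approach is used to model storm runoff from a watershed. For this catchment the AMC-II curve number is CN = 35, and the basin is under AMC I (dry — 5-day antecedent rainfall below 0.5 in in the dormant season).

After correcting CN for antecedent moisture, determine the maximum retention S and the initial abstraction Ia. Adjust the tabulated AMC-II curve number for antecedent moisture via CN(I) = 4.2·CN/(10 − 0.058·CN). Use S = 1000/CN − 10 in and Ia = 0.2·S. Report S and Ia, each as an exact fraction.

Dry (AMC I): CN(I) = 4.2·35/(10 − 0.058·35) = 147/(797/100) = 14700/797 ≈ 18.444
Max retention: S = 1000/(14700/797) − 10 = 6500/147 in (≈ 44.218 in)
Ia = 0.2S: 0.2·44.218 = 8.844 in (exactly 1300/147)

S = 6500/147 in ≈ 44.218 in; Ia = 1300/147 in ≈ 8.844 in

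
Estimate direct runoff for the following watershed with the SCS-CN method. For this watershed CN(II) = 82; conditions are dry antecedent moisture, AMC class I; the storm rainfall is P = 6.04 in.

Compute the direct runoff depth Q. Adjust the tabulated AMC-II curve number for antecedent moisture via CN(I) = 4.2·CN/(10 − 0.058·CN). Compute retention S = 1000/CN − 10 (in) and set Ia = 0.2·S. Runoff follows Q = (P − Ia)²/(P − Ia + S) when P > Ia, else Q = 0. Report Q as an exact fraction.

Dry (AMC I): CN(I) = 4.2·82/(10 − 0.058·82) = (1722/5)/(1311/250) = 28700/437 ≈ 65.675
S = 1000/(28700/437) − 10 = 1500/287 in ≈ 5.226 in
Ia = 0.2S: 0.2·5.226 = 1.045 in (exactly 300/287)
Since P=6.040 > Ia=1.045: effective rainfall P−Ia = 35837/7175 in
Runoff Q = (P−Ia)²/(P−Ia+S) = (4.995)²/(4.995+5.226) = 1284290569/526192975 ≈ 2.441 in

Q = 1284290569/526192975 in ≈ 2.441 in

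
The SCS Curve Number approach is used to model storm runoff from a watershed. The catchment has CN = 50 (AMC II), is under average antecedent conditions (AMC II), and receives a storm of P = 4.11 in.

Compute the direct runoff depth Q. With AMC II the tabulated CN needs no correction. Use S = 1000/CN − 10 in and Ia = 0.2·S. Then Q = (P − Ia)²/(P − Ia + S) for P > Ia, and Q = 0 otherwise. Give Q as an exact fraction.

Average conditions: CN = 50 (no AMC adjustment).
Max retention: S = 1000/50 − 10 = 10 in (≈ 10.000 in)
Ia = 0.2·10 = 2 in ≈ 2.000 in
Excess rainfall: 4.110 − 2.000 = 2.110 in; P > Ia so Q > 0
Q: (211/100)² ÷ (1211/100) = 44521/121100 in (≈ 0.368 in)

Q = 44521/121100 in ≈ 0.368 in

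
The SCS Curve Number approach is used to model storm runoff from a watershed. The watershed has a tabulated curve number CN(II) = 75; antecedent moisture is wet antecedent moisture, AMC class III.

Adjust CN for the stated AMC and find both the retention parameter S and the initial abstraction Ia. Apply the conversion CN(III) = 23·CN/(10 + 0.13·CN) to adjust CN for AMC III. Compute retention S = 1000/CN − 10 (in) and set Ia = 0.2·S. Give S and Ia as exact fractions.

CN(III) from CN(II)=75: (23·75)/(10 + 0.13·75) = 6900/79 ≈ 87.342
S = 1000/(6900/79) − 10 = 100/69 in ≈ 1.449 in
Initial abstraction Ia = S/5 = (100/69)/5 = 20/69 ≈ 0.290 in

S = 100/69 in ≈ 1.449 in; Ia = 20/69 in ≈ 0.290 in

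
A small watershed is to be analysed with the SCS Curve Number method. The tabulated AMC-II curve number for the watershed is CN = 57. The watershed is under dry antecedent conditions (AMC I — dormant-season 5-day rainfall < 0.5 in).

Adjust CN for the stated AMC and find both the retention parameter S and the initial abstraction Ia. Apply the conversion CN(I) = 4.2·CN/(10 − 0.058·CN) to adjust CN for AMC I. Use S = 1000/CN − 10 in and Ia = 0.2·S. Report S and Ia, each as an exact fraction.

S = 21500/1197 in ≈ 17.962 in; Ia = 4300/1197 in ≈ 3.592 in

CN(I) from CN(II)=57: (4.2·57)/(10 − 0.058·57) = 119700/3347 ≈ 35.763
S = 1000/(119700/3347) − 10 = 21500/1197 in ≈ 17.962 in
Ia = 0.2S: 0.2·17.962 = 3.592 in (exactly 4300/1197)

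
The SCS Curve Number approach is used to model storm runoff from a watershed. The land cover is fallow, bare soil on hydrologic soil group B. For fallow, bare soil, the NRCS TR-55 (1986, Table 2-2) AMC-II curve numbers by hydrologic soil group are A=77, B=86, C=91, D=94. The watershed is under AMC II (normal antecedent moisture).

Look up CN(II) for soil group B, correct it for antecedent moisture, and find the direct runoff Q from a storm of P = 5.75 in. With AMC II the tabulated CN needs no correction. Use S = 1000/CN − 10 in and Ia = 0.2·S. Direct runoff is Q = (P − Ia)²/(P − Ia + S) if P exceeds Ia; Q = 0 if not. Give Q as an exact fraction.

NRCS table: fallow, bare soil, soil group B → CN(II) = 86
CN(II) = 86; AMC II needs no correction.
Retention S: 1000/CN − 10 with CN=86.000 → S = 70/43 ≈ 1.628 in
Ia = 0.2·(70/43) = 14/43 in ≈ 0.326 in
Since P=5.750 > Ia=0.326: effective rainfall P−Ia = 933/172 in
Runoff Q = (P−Ia)²/(P−Ia+S) = (5.424)²/(5.424+1.628) = 870489/208636 ≈ 4.172 in

Q = 870489/208636 in ≈ 4.172 in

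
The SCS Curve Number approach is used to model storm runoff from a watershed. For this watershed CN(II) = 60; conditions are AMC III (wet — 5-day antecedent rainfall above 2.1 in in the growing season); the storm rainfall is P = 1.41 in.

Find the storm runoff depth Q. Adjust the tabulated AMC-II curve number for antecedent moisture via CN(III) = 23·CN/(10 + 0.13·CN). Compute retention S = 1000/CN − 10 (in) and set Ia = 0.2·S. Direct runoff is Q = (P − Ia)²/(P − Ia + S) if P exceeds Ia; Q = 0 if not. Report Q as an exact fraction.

Adjust CN=60 to AMC III: 23·60/(10 + 0.13·60) → 1380 ÷ (89/5) = 6900/89 ≈ 77.528
Max retention: S = 1000/(6900/89) − 10 = 200/69 in (≈ 2.899 in)
Ia = 0.2S: 0.2·2.899 = 0.580 in (exactly 40/69)
Since P=1.410 > Ia=0.580: effective rainfall P−Ia = 5729/6900 in
Runoff Q = (P−Ia)²/(P−Ia+S) = (0.830)²/(0.830+2.899) = 32821441/177530100 ≈ 0.185 in

Q = 32821441/177530100 in ≈ 0.185 in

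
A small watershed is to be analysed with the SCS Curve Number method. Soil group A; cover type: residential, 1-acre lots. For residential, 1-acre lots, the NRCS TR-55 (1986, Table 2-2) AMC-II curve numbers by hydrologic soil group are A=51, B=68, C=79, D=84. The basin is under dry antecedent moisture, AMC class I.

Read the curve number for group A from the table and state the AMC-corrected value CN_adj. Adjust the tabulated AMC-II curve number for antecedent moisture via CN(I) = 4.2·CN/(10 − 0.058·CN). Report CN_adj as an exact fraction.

NRCS table: residential, 1-acre lots, soil group A → CN(II) = 51
Adjust CN=51 to AMC I: 4.2·51/(10 − 0.058·51) → (1071/5) ÷ (3521/500) = 15300/503 ≈ 30.417

CN_adj = 15300/503 ≈ 30.417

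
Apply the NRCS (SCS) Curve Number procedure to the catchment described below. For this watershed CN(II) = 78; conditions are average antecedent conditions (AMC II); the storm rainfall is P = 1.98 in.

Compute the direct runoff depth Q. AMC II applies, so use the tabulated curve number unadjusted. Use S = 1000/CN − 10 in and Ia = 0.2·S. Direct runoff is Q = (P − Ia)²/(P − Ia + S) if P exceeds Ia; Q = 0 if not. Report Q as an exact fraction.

AMC II — tabulated CN = 78 applies directly.
Max retention: S = 1000/78 − 10 = 110/39 in (≈ 2.821 in)
Ia = 0.2·(110/39) = 22/39 in ≈ 0.564 in
Excess rainfall: 1.980 − 0.564 = 1.416 in; P > Ia so Q > 0
Runoff Q = (P−Ia)²/(P−Ia+S) = (1.416)²/(1.416+2.821) = 693011/1464450 ≈ 0.473 in

Q = 693011/1464450 in ≈ 0.473 in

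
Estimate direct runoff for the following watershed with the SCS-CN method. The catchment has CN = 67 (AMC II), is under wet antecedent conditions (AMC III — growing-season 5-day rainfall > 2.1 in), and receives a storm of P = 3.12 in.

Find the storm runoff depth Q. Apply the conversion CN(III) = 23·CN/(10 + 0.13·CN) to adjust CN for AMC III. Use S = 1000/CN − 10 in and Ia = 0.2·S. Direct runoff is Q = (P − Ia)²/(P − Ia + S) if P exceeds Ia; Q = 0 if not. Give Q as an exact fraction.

Adjust CN=67 to AMC III: 23·67/(10 + 0.13·67) → 1541 ÷ (1871/100) = 154100/1871 ≈ 82.362
Retention S: 1000/CN − 10 with CN=82.362 → S = 3300/1541 ≈ 2.141 in
Ia = 0.2·(3300/1541) = 660/1541 in ≈ 0.428 in
Excess rainfall: 3.120 − 0.428 = 2.692 in; P > Ia so Q > 0
Runoff Q = (P−Ia)²/(P−Ia+S) = (2.692)²/(2.692+2.141) = 1792212534/1195546325 ≈ 1.499 in

Q = 1792212534/1195546325 in ≈ 1.499 in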